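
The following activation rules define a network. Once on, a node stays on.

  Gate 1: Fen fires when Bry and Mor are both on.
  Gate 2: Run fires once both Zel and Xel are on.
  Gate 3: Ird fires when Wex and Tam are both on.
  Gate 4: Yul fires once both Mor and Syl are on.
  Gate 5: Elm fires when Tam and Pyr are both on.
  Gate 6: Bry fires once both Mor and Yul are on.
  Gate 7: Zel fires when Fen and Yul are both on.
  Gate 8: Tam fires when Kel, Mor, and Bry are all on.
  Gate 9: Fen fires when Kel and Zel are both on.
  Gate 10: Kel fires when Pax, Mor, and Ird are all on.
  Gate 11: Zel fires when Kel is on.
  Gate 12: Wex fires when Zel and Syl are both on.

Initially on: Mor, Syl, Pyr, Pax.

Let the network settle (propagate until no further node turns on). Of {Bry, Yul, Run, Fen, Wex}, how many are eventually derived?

4

Mor and Syl are on, so Yul fires (Gate 4).
Mor and Yul are on, so Bry fires (Gate 6).
Gate 1: Bry and Mor on → Fen on.
Fen and Yul are on, so Zel fires (Gate 7).
Zel and Syl are on, so Wex fires (Gate 12).
Bry: reached.
Yul: reached.
Run would need Zel and Xel (Gate 2), but Xel never turns on.
Fen: reached.
Wex: reached.
Reached: Bry, Yul, Fen, and Wex — 4 of the 5.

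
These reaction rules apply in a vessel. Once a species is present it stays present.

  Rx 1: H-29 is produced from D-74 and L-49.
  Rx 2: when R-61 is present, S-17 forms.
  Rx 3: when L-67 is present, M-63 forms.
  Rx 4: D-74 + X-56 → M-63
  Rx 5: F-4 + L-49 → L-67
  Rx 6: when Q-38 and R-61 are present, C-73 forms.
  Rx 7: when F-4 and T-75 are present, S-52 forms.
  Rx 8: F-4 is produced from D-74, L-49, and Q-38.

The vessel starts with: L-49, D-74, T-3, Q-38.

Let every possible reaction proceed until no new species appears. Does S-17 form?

S-17 would need R-61 (Rx 2), but R-61 never forms.

No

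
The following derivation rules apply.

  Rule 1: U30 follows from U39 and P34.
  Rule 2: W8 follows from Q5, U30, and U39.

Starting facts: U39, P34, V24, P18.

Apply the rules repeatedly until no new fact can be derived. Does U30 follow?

Yes

From U39 and P34, Rule 1 gives U30.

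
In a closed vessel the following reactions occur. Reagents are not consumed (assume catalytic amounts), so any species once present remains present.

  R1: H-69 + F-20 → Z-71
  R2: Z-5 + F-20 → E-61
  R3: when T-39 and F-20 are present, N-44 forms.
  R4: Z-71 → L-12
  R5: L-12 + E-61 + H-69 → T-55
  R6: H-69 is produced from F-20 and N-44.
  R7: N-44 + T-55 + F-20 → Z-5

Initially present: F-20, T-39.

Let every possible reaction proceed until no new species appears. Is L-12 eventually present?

T-39 and F-20 present → N-44 forms (R3).
F-20 and N-44 present → H-69 forms (R6).
H-69 and F-20 present → Z-71 forms (R1).
Z-71 present → L-12 forms (R4).

Yes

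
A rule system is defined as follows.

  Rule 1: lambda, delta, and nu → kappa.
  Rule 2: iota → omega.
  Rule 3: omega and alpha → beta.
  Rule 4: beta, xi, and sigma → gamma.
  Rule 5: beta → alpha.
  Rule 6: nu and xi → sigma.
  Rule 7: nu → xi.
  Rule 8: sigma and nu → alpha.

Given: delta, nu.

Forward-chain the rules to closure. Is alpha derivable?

Yes

From nu, Rule 7 gives xi.
From nu and xi, Rule 6 gives sigma.
sigma and nu hold, so alpha follows (Rule 8).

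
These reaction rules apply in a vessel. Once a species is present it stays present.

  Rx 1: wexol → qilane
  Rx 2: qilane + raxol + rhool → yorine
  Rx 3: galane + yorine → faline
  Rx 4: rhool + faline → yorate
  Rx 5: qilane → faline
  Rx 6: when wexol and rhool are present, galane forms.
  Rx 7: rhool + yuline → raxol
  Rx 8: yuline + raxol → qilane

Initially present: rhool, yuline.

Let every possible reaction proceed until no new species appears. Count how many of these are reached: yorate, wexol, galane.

rhool and yuline present → raxol forms (Rx 7).
yuline and raxol present → qilane forms (Rx 8).
qilane present → faline forms (Rx 5).
rhool and faline present → yorate forms (Rx 4).
yorate: reached.
No rule produces wexol, and it is not given.
galane would need wexol and rhool (Rx 6), but wexol never forms.
Reached: yorate — 1 of the 3.

1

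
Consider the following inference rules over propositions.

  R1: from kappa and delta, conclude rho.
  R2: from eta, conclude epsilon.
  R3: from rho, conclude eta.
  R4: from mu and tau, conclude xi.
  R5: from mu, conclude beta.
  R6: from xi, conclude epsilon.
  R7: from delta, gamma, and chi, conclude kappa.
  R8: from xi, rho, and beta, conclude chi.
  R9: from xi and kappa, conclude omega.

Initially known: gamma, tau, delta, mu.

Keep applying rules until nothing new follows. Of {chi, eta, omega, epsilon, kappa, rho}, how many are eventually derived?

mu and tau hold, so xi follows (R4).
xi holds, so epsilon follows (R6).
chi would need xi, rho, and beta (R8), but rho is never established.
eta would need rho (R3), but rho is never established.
omega would need xi and kappa (R9), but kappa is never established.
epsilon: reached.
kappa would need delta, gamma, and chi (R7), but chi is never established.
rho would need kappa and delta (R1), but kappa is never established.
Reached: epsilon — 1 of the 6.

1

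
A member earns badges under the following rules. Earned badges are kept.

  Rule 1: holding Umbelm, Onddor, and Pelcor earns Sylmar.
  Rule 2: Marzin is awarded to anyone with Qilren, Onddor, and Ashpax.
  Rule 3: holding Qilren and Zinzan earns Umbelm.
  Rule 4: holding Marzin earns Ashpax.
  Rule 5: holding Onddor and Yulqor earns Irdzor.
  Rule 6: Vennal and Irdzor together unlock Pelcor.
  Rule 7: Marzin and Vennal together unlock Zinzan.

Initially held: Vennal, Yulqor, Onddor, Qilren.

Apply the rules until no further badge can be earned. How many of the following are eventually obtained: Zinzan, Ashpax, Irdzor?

1

With Onddor and Yulqor, Irdzor is earned (Rule 5).
Zinzan would need Marzin and Vennal (Rule 7), but Marzin is never earned.
Ashpax would need Marzin (Rule 4), but Marzin is never earned.
Irdzor: reached.
Reached: Irdzor — 1 of the 3.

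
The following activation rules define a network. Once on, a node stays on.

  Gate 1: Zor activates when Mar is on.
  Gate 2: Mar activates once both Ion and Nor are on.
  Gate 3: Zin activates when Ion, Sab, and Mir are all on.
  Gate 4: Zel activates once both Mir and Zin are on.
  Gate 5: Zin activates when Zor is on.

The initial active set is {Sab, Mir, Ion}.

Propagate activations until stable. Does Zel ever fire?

Gate 3: Ion, Sab, and Mir on → Zin on.
Gate 4: Mir and Zin on → Zel on.

Yes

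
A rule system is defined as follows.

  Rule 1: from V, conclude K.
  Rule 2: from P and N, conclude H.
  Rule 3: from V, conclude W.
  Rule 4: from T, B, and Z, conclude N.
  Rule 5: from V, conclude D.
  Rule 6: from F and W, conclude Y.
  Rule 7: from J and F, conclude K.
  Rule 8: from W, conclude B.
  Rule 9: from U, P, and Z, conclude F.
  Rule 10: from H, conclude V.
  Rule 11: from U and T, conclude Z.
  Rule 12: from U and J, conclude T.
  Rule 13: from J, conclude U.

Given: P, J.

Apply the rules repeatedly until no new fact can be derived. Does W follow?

No

W would need V (Rule 3), but V is never established.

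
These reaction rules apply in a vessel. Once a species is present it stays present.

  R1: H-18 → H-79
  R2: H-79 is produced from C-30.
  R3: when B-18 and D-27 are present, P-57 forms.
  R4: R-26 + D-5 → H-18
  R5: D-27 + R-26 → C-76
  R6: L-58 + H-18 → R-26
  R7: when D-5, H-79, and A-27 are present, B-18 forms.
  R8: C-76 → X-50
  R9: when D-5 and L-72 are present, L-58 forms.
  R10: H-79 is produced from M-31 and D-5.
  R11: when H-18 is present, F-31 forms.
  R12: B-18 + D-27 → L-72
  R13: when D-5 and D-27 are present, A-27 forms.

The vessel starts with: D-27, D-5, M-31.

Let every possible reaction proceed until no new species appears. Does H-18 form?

H-18 would need R-26 and D-5 (R4), but R-26 never forms.

No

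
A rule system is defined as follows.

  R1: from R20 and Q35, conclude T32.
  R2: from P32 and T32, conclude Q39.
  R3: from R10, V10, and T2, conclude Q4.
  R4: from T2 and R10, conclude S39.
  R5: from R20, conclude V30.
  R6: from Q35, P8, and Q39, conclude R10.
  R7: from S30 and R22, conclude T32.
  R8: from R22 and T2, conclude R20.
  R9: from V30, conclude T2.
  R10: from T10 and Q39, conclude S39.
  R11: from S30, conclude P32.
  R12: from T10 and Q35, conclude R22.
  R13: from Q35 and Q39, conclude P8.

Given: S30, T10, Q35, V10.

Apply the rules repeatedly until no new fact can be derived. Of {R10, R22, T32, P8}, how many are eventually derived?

4

S30 holds, so P32 follows (R11).
T10 and Q35 hold, so R22 follows (R12).
S30 and R22 hold, so T32 follows (R7).
P32 and T32 hold, so Q39 follows (R2).
Q35 and Q39 hold, so P8 follows (R13).
From Q35, P8, and Q39, R6 gives R10.
R10: reached.
R22: reached.
T32: reached.
P8: reached.
All 4 are reached.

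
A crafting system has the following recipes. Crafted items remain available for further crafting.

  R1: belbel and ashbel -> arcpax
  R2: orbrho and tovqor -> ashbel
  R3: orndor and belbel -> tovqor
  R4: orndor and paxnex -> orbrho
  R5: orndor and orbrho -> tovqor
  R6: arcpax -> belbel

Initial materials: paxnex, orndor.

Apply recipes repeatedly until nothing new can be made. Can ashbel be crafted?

Yes

Using R4, orndor and paxnex make orbrho.
orndor and orbrho -> tovqor (R5).
Using R2, orbrho and tovqor make ashbel.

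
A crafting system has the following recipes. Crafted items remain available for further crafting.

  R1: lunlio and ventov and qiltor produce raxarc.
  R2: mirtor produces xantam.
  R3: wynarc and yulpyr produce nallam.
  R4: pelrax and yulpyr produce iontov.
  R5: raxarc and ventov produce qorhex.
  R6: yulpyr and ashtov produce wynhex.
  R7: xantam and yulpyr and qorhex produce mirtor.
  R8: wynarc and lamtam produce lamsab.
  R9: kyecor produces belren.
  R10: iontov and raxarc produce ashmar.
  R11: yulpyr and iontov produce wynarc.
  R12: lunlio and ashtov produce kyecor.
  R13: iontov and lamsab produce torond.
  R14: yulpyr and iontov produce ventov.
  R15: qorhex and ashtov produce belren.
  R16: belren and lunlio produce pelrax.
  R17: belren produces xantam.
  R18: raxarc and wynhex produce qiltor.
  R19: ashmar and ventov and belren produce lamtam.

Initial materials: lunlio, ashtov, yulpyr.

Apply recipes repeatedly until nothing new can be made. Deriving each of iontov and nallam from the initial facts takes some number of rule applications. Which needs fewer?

iontov

iontov: Using R12, lunlio and ashtov make kyecor. kyecor → belren (R9). belren and lunlio → pelrax (R16). Using R4, pelrax and yulpyr make iontov. [4 rule applications]
nallam: lunlio and ashtov → kyecor (R12). Using R9, kyecor makes belren. belren and lunlio → pelrax (R16). Using R4, pelrax and yulpyr make iontov. Using R11, yulpyr and iontov make wynarc. Using R3, wynarc and yulpyr make nallam. [6 rule applications]
iontov needs fewer.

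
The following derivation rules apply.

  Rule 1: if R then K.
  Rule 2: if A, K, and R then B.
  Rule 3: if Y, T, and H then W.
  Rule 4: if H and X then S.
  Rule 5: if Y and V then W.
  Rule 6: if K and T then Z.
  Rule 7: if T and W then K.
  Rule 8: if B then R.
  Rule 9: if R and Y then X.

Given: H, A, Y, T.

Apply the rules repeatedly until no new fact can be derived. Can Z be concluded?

From Y, T, and H, Rule 3 gives W.
T and W hold, so K follows (Rule 7).
From K and T, Rule 6 gives Z.

Yes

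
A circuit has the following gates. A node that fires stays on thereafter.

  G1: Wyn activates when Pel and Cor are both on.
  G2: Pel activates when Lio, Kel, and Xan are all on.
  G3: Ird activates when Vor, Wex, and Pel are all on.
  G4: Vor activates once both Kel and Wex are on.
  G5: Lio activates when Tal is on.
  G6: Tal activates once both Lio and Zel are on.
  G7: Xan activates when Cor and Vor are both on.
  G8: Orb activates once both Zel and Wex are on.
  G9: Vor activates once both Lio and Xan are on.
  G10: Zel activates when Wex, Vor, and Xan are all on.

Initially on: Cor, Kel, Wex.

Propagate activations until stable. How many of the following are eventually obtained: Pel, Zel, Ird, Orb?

2

G4: Kel and Wex on → Vor on.
G7: Cor and Vor on → Xan on.
Wex, Vor, and Xan are on, so Zel activates (G10).
Zel and Wex are on, so Orb activates (G8).
Pel would need Lio, Kel, and Xan (G2), but Lio never turns on.
Zel: reached.
Ird would need Vor, Wex, and Pel (G3), but Pel never turns on.
Orb: reached.
Reached: Zel and Orb — 2 of the 4.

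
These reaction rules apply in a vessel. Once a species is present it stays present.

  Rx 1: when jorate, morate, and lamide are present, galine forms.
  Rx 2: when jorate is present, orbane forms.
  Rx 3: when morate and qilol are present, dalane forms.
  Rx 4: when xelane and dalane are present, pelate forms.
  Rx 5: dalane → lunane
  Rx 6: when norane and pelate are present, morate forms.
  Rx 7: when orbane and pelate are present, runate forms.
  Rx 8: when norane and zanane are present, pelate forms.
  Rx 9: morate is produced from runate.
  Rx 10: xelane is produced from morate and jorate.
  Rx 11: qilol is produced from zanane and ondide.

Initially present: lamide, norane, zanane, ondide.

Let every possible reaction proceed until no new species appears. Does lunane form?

norane and zanane present → pelate forms (Rx 8).
zanane and ondide present → qilol forms (Rx 11).
norane and pelate present → morate forms (Rx 6).
morate and qilol present → dalane forms (Rx 3).
dalane present → lunane forms (Rx 5).

Yes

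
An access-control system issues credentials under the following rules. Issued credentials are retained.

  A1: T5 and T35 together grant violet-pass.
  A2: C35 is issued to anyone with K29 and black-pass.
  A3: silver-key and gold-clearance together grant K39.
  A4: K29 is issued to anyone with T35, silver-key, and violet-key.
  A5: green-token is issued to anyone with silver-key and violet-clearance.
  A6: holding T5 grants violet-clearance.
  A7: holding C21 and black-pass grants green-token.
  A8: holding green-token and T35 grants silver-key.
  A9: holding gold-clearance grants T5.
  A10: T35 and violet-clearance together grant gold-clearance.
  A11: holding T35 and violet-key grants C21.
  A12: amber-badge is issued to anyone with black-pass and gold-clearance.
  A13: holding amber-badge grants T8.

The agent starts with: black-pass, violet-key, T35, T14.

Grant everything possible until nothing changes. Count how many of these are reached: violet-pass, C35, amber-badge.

Holding T35 and violet-key grants C21 (A11).
Holding C21 and black-pass grants green-token (A7).
Holding green-token and T35 grants silver-key (A8).
Holding T35, silver-key, and violet-key grants K29 (A4).
Holding K29 and black-pass grants C35 (A2).
violet-pass would need T5 and T35 (A1), but T5 is never granted.
C35: reached.
amber-badge would need black-pass and gold-clearance (A12), but gold-clearance is never granted.
Reached: C35 — 1 of the 3.

1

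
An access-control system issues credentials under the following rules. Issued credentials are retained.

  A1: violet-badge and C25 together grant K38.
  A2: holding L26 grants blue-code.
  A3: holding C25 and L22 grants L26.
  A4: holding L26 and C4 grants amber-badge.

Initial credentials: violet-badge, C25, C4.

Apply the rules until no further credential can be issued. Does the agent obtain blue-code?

blue-code would need L26 (A2), but L26 is never granted.

No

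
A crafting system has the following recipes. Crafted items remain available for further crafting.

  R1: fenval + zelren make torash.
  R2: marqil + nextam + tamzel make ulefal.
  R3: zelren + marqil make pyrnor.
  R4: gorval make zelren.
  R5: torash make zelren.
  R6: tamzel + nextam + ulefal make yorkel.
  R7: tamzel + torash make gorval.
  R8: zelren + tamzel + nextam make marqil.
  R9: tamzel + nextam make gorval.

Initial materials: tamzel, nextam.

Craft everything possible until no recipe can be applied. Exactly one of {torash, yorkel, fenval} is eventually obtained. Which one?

yorkel

Using R9, tamzel and nextam make gorval.
gorval → zelren (R4).
zelren + tamzel + nextam → marqil (R8).
marqil + nextam + tamzel → ulefal (R2).
Using R6, tamzel, nextam, and ulefal make yorkel.
torash would need fenval and zelren (R1), but fenval is never obtained. No rule produces fenval, and it is not given.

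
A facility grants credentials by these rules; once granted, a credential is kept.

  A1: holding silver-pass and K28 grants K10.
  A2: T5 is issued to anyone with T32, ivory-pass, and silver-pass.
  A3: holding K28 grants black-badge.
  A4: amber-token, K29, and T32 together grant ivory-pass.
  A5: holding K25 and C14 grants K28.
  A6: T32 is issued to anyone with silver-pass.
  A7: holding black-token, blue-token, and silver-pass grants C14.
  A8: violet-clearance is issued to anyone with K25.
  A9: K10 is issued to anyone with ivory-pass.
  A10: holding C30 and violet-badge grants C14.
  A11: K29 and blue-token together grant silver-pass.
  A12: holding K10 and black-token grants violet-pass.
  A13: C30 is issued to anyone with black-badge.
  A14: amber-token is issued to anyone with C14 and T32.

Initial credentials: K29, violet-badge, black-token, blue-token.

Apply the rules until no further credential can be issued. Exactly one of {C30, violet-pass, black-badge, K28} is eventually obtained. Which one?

Holding K29 and blue-token grants silver-pass (A11).
Holding black-token, blue-token, and silver-pass grants C14 (A7).
Holding silver-pass grants T32 (A6).
Holding C14 and T32 grants amber-token (A14).
Holding amber-token, K29, and T32 grants ivory-pass (A4).
Holding ivory-pass grants K10 (A9).
Holding K10 and black-token grants violet-pass (A12).
K28 would need K25 and C14 (A5), but K25 is never granted. C30 would need black-badge (A13), but black-badge is never granted. black-badge would need K28 (A3), but K28 is never granted.

violet-pass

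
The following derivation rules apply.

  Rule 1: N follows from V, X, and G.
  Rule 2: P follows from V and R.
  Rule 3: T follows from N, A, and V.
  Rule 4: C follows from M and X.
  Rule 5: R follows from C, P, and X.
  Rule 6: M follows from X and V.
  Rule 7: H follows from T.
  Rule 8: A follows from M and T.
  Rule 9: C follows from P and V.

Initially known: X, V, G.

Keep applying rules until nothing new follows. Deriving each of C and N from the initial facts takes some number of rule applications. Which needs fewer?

N

N: V, X, and G hold, so N follows (Rule 1). [1 rule application]
C: From X and V, Rule 6 gives M. M and X hold, so C follows (Rule 4). [2 rule applications]
N needs fewer.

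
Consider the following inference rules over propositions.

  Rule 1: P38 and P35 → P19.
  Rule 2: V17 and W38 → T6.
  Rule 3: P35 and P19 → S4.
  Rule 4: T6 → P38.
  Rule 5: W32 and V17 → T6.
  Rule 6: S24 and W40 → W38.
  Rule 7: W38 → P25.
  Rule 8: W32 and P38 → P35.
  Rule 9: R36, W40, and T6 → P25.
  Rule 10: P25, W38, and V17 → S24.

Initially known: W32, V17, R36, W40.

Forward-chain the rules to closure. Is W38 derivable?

No

W38 would need S24 and W40 (Rule 6), but S24 is never established.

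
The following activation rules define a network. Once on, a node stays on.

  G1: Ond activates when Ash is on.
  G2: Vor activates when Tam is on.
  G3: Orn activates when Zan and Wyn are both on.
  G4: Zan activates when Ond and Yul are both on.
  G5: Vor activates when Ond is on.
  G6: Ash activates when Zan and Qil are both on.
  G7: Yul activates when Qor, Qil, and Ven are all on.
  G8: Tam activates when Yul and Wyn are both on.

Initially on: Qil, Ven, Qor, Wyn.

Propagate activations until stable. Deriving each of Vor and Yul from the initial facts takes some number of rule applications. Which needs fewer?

Yul: G7: Qor, Qil, and Ven on → Yul on. [1 rule application]
Vor: G7: Qor, Qil, and Ven on → Yul on. Yul and Wyn are on, so Tam activates (G8). G2: Tam on → Vor on. [3 rule applications]
Yul needs fewer.

Yul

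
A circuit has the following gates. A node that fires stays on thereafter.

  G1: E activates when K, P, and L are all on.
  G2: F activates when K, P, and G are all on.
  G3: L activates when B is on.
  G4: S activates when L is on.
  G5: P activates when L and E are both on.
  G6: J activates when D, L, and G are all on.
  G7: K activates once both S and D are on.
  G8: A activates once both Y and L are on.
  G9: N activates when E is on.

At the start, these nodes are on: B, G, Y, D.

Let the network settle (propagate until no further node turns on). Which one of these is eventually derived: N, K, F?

K

G3: B on → L on.
L is on, so S activates (G4).
S and D are on, so K activates (G7).
F would need K, P, and G (G2), but P never turns on. N would need E (G9), but E never turns on.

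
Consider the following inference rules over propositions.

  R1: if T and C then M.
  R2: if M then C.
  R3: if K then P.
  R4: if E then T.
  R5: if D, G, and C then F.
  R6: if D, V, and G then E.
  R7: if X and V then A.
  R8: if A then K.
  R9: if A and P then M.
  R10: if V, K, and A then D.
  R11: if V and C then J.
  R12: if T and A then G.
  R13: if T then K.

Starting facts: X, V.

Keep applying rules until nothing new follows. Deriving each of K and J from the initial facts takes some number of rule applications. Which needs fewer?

K: From X and V, R7 gives A. From A, R8 gives K. [2 rule applications]
J: From X and V, R7 gives A. From A, R8 gives K. From K, R3 gives P. From A and P, R9 gives M. M holds, so C follows (R2). From V and C, R11 gives J. [6 rule applications]
K needs fewer.

K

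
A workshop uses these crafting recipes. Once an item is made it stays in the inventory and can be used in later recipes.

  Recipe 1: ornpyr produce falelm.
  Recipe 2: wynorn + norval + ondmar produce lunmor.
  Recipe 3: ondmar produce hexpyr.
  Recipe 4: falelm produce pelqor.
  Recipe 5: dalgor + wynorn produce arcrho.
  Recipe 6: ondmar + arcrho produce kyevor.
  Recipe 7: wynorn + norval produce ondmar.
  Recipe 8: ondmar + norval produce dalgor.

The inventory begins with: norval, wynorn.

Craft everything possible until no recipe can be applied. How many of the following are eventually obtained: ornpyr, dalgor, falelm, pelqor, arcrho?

2

Using Recipe 7, wynorn and norval make ondmar.
ondmar + norval → dalgor (Recipe 8).
dalgor + wynorn → arcrho (Recipe 5).
No rule produces ornpyr, and it is not given.
dalgor: reached.
falelm would need ornpyr (Recipe 1), but ornpyr is never obtained.
pelqor would need falelm (Recipe 4), but falelm is never obtained.
arcrho: reached.
Reached: dalgor and arcrho — 2 of the 5.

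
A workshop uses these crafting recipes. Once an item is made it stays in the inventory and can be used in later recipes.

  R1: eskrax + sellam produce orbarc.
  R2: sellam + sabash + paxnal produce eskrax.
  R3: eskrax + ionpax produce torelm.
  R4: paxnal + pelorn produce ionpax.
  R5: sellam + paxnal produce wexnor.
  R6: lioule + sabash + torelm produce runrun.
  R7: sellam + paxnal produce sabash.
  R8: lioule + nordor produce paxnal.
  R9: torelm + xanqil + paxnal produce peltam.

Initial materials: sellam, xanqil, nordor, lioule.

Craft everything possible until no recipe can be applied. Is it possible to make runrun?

No

runrun would need lioule, sabash, and torelm (R6), but torelm is never obtained.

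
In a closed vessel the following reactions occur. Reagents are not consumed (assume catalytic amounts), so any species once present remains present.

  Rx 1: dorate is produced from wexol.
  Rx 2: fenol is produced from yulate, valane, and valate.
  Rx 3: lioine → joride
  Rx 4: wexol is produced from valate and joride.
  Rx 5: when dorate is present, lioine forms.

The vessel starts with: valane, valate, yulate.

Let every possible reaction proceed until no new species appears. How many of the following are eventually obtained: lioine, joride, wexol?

0

lioine would need dorate (Rx 5), but dorate never forms.
joride would need lioine (Rx 3), but lioine never forms.
wexol would need valate and joride (Rx 4), but joride never forms.
None of the 3 are reached.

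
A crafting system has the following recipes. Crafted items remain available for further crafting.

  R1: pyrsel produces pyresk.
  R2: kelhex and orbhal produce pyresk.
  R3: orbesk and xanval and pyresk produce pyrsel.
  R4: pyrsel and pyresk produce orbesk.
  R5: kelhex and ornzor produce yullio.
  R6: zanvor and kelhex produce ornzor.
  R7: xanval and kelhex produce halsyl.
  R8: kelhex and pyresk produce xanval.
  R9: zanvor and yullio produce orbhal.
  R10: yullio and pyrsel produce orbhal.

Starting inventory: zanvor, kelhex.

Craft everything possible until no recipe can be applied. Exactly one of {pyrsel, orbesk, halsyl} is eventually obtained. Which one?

Using R6, zanvor and kelhex make ornzor.
kelhex and ornzor → yullio (R5).
zanvor and yullio → orbhal (R9).
kelhex and orbhal → pyresk (R2).
Using R8, kelhex and pyresk make xanval.
Using R7, xanval and kelhex make halsyl.
orbesk would need pyrsel and pyresk (R4), but pyrsel is never obtained. pyrsel would need orbesk, xanval, and pyresk (R3), but orbesk is never obtained.

halsyl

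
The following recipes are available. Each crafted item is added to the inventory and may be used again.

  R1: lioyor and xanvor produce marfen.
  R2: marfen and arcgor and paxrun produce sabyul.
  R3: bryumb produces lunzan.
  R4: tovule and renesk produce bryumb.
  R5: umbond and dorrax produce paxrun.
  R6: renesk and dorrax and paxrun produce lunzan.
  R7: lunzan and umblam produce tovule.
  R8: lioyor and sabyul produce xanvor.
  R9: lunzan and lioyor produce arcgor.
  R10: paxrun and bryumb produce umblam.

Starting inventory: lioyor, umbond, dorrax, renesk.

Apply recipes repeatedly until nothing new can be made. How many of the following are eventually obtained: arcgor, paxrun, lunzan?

3

umbond and dorrax → paxrun (R5).
Using R6, renesk, dorrax, and paxrun make lunzan.
lunzan and lioyor → arcgor (R9).
arcgor: reached.
paxrun: reached.
lunzan: reached.
All 3 are reached.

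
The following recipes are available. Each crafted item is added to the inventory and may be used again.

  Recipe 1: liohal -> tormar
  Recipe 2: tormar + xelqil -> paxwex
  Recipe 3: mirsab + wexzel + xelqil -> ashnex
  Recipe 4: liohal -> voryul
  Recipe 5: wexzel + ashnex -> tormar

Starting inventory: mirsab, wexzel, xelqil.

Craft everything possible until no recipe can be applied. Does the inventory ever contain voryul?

voryul would need liohal (Recipe 4), but liohal is never obtained.

No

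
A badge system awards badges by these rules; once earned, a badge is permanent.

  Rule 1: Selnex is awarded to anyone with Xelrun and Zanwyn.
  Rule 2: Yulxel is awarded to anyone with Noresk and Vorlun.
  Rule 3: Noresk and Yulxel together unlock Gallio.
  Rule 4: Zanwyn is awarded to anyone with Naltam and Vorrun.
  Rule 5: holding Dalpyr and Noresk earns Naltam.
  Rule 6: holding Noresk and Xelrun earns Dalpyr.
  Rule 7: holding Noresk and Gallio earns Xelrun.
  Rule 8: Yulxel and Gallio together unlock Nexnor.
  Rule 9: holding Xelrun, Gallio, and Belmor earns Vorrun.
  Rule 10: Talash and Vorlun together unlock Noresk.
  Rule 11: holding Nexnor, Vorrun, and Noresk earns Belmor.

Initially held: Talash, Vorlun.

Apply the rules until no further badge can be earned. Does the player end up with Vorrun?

Vorrun would need Xelrun, Gallio, and Belmor (Rule 9), but Belmor is never earned.

No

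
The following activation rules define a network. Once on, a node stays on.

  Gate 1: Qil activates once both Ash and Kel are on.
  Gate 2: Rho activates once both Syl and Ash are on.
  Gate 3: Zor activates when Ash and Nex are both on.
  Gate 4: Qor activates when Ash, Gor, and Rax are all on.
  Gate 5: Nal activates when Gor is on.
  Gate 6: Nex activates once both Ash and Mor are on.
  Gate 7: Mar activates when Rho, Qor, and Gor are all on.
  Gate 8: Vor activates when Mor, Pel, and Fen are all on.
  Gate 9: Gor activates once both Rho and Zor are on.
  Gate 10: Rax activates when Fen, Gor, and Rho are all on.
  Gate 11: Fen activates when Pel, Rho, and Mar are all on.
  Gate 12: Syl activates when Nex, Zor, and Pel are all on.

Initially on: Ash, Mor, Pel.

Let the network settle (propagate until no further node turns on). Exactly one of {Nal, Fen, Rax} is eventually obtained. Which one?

Nal

Gate 6: Ash and Mor on → Nex on.
Gate 3: Ash and Nex on → Zor on.
Gate 12: Nex, Zor, and Pel on → Syl on.
Gate 2: Syl and Ash on → Rho on.
Gate 9: Rho and Zor on → Gor on.
Gor is on, so Nal activates (Gate 5).
Rax would need Fen, Gor, and Rho (Gate 10), but Fen never turns on. Fen would need Pel, Rho, and Mar (Gate 11), but Mar never turns on.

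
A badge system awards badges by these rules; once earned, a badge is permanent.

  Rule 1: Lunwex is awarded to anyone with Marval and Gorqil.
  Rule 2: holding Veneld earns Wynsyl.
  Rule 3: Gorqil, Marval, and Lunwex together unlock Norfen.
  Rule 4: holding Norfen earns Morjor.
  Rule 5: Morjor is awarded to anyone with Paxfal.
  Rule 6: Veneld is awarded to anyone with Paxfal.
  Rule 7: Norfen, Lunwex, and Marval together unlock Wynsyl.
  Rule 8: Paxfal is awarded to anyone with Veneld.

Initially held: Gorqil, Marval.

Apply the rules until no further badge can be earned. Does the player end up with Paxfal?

No

Paxfal would need Veneld (Rule 8), but Veneld is never earned.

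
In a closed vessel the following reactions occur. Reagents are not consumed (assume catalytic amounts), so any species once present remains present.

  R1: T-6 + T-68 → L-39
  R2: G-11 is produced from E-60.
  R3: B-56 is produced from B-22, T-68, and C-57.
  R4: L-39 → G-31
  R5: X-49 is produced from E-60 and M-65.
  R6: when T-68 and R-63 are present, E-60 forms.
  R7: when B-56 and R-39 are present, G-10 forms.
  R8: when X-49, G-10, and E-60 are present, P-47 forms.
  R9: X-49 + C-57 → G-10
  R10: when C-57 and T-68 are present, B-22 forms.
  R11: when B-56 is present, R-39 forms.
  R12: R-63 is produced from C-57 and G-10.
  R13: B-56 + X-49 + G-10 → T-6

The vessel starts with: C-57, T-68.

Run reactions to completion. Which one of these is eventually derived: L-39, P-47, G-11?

G-11

C-57 and T-68 present → B-22 forms (R10).
B-22, T-68, and C-57 present → B-56 forms (R3).
B-56 present → R-39 forms (R11).
B-56 and R-39 present → G-10 forms (R7).
C-57 and G-10 present → R-63 forms (R12).
T-68 and R-63 present → E-60 forms (R6).
E-60 present → G-11 forms (R2).
P-47 would need X-49, G-10, and E-60 (R8), but X-49 never forms. L-39 would need T-6 and T-68 (R1), but T-6 never forms.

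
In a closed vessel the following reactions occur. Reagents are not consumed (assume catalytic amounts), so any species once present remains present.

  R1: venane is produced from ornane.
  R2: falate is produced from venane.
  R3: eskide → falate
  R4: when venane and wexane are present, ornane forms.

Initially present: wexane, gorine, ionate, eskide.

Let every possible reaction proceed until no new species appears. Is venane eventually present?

No

venane would need ornane (R1), but ornane never forms.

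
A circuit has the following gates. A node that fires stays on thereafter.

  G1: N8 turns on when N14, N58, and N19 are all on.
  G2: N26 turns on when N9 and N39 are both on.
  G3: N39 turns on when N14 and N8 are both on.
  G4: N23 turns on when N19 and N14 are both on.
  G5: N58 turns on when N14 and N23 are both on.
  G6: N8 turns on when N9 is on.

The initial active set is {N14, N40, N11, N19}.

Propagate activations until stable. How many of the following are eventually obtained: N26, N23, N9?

N19 and N14 are on, so N23 turns on (G4).
N26 would need N9 and N39 (G2), but N9 never turns on.
N23: reached.
No rule produces N9, and it is not given.
Reached: N23 — 1 of the 3.

1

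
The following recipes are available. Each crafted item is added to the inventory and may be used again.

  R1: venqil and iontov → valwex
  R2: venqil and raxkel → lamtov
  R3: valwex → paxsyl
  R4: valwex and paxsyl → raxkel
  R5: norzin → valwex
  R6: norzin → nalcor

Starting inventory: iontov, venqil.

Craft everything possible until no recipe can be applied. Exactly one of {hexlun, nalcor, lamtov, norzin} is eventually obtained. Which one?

venqil and iontov → valwex (R1).
valwex → paxsyl (R3).
valwex and paxsyl → raxkel (R4).
Using R2, venqil and raxkel make lamtov.
No rule produces norzin, and it is not given. nalcor would need norzin (R6), but norzin is never obtained. No rule produces hexlun, and it is not given.

lamtov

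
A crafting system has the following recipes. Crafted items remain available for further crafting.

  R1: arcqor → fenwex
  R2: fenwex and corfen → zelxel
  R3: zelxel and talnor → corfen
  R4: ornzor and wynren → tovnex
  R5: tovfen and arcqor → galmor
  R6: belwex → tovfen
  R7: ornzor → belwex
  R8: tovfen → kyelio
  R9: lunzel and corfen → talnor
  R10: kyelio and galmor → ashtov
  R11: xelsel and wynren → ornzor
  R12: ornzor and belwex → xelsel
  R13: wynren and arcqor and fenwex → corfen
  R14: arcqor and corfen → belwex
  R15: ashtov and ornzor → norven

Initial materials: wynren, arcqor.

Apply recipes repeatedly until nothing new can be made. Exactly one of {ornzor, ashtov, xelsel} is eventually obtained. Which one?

Using R1, arcqor makes fenwex.
wynren and arcqor and fenwex → corfen (R13).
Using R14, arcqor and corfen make belwex.
belwex → tovfen (R6).
tovfen and arcqor → galmor (R5).
Using R8, tovfen makes kyelio.
Using R10, kyelio and galmor make ashtov.
xelsel would need ornzor and belwex (R12), but ornzor is never obtained. ornzor would need xelsel and wynren (R11), but xelsel is never obtained.

ashtov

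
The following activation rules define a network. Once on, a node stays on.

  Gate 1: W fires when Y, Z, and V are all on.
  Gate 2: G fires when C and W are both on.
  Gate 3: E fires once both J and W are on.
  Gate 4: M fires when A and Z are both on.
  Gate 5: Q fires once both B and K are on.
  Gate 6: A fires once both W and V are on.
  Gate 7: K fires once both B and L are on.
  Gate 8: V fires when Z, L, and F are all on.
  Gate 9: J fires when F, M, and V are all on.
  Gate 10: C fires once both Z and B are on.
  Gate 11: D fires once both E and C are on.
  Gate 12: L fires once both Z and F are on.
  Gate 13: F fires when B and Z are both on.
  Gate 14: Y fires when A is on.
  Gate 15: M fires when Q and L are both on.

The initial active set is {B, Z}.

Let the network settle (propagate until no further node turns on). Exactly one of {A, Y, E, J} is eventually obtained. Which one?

J

Gate 13: B and Z on → F on.
Z and F are on, so L fires (Gate 12).
Gate 8: Z, L, and F on → V on.
B and L are on, so K fires (Gate 7).
B and K are on, so Q fires (Gate 5).
Gate 15: Q and L on → M on.
Gate 9: F, M, and V on → J on.
A would need W and V (Gate 6), but W never turns on. Y would need A (Gate 14), but A never turns on. E would need J and W (Gate 3), but W never turns on.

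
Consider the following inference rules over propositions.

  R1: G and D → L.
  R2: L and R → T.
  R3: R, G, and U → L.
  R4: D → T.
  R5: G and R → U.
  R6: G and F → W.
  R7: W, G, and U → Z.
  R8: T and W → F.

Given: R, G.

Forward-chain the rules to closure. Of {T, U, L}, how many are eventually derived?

3

From G and R, R5 gives U.
From R, G, and U, R3 gives L.
L and R hold, so T follows (R2).
T: reached.
U: reached.
L: reached.
All 3 are reached.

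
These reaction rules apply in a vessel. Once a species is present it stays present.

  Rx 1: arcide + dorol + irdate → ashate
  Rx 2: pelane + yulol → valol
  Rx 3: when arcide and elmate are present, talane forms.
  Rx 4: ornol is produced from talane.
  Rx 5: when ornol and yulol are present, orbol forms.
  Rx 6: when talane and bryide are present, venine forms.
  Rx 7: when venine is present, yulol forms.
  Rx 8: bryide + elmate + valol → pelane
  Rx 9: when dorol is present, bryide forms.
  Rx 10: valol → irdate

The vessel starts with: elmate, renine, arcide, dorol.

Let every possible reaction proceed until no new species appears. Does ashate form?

ashate would need arcide, dorol, and irdate (Rx 1), but irdate never forms.

No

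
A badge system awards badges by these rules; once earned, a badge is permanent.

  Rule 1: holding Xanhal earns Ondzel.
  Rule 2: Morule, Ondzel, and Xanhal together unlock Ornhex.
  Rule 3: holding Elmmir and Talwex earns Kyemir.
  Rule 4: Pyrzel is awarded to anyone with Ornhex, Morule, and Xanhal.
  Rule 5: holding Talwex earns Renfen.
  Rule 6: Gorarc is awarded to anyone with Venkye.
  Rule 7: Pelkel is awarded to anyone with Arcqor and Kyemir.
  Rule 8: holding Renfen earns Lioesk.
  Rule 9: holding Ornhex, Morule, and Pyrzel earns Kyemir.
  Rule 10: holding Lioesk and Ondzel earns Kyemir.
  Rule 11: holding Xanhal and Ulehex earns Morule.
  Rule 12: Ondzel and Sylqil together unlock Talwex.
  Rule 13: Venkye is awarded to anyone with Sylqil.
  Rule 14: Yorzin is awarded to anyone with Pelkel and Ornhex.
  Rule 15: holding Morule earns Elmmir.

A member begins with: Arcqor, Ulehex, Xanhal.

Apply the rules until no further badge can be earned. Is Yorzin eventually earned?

With Xanhal, Ondzel is earned (Rule 1).
With Xanhal and Ulehex, Morule is earned (Rule 11).
With Morule, Ondzel, and Xanhal, Ornhex is earned (Rule 2).
With Ornhex, Morule, and Xanhal, Pyrzel is earned (Rule 4).
With Ornhex, Morule, and Pyrzel, Kyemir is earned (Rule 9).
With Arcqor and Kyemir, Pelkel is earned (Rule 7).
With Pelkel and Ornhex, Yorzin is earned (Rule 14).

Yes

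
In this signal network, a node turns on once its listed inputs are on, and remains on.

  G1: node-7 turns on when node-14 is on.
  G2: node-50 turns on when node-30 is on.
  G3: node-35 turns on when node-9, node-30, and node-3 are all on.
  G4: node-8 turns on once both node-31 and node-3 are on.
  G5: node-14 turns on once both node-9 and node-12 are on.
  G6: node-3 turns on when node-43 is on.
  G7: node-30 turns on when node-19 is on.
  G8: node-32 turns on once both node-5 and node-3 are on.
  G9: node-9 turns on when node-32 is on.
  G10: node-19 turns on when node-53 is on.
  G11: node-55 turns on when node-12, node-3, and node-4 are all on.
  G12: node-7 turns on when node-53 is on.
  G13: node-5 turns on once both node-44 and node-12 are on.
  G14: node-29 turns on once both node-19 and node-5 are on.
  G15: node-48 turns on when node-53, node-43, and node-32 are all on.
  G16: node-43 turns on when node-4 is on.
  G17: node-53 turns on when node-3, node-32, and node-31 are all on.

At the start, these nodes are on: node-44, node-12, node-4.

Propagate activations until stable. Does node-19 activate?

No

node-19 would need node-53 (G10), but node-53 never turns on.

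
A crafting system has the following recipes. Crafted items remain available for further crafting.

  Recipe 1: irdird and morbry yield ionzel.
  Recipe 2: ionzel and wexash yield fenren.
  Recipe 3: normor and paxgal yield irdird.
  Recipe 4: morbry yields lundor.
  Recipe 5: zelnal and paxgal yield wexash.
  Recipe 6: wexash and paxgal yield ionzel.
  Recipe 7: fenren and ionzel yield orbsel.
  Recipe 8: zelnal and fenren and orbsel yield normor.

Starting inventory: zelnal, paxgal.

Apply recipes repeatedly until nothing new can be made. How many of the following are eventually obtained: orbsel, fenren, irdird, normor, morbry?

zelnal and paxgal → wexash (Recipe 5).
Using Recipe 6, wexash and paxgal make ionzel.
ionzel and wexash → fenren (Recipe 2).
Using Recipe 7, fenren and ionzel make orbsel.
zelnal and fenren and orbsel → normor (Recipe 8).
normor and paxgal → irdird (Recipe 3).
orbsel: reached.
fenren: reached.
irdird: reached.
normor: reached.
No rule produces morbry, and it is not given.
Reached: orbsel, fenren, irdird, and normor — 4 of the 5.

4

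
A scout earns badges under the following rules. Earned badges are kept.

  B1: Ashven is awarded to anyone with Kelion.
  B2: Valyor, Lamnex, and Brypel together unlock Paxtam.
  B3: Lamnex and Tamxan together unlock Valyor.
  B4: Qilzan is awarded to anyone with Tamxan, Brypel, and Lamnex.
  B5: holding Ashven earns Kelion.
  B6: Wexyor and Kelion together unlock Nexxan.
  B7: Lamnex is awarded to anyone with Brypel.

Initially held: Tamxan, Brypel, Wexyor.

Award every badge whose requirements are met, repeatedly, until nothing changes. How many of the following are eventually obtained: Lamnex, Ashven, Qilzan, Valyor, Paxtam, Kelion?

With Brypel, Lamnex is earned (B7).
With Tamxan, Brypel, and Lamnex, Qilzan is earned (B4).
With Lamnex and Tamxan, Valyor is earned (B3).
With Valyor, Lamnex, and Brypel, Paxtam is earned (B2).
Lamnex: reached.
Ashven would need Kelion (B1), but Kelion is never earned.
Qilzan: reached.
Valyor: reached.
Paxtam: reached.
Kelion would need Ashven (B5), but Ashven is never earned.
Reached: Lamnex, Qilzan, Valyor, and Paxtam — 4 of the 6.

4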